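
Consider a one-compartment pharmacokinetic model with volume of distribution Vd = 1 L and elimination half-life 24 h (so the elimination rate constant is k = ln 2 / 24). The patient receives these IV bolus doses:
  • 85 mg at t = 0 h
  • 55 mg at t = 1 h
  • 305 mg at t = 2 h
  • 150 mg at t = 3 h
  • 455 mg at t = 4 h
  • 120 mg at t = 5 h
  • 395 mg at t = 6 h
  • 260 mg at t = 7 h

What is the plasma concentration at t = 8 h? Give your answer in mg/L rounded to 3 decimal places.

1639.529 mg/L

k = ln 2 / 24 = 0.02888 per h
Dose 1 (85 mg at t=0 h): 85·exp(−0.02888·8) = 67.465 mg/L
Dose 2 (55 mg at t=1 h): 55·exp(−0.02888·7) = 44.933 mg/L
Dose 3 (305 mg at t=2 h): 305·exp(−0.02888·6) = 256.473 mg/L
Dose 4 (150 mg at t=3 h): 150·exp(−0.02888·5) = 129.830 mg/L
Dose 5 (455 mg at t=4 h): 455·exp(−0.02888·4) = 405.359 mg/L
Dose 6 (120 mg at t=5 h): 120·exp(−0.02888·3) = 110.040 mg/L
Dose 7 (395 mg at t=6 h): 395·exp(−0.02888·2) = 372.830 mg/L
Dose 8 (260 mg at t=7 h): 260·exp(−0.02888·1) = 252.598 mg/L
C(8) = 67.465 + 44.933 + 256.473 + 129.830 + 405.359 + 110.040 + 372.830 + 252.598 = 1639.529 mg/L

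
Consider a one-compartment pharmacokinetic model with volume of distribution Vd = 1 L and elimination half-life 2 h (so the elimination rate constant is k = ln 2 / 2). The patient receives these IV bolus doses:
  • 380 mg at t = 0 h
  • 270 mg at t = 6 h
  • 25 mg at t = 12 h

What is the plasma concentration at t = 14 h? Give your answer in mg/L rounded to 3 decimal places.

32.344 mg/L

k = ln 2 / 2 = 0.34657 per h
Dose 1 (380 mg at t=0 h): 380·exp(−0.34657·14) = 2.969 mg/L
Dose 2 (270 mg at t=6 h): 270·exp(−0.34657·8) = 16.875 mg/L
Dose 3 (25 mg at t=12 h): 25·exp(−0.34657·2) = 12.500 mg/L
C(14) = 2.969 + 16.875 + 12.500 = 32.344 mg/L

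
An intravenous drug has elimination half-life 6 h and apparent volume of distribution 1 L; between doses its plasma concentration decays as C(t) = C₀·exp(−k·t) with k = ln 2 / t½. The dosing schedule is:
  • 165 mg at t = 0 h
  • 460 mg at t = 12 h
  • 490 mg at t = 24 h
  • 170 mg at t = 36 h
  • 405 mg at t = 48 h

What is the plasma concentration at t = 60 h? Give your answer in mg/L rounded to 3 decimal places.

121.489 mg/L

k = ln 2 / 6 = 0.11552 per h
Dose 1 (165 mg at t=0 h): 165·exp(−0.11552·60) = 0.161 mg/L
Dose 2 (460 mg at t=12 h): 460·exp(−0.11552·48) = 1.797 mg/L
Dose 3 (490 mg at t=24 h): 490·exp(−0.11552·36) = 7.656 mg/L
Dose 4 (170 mg at t=36 h): 170·exp(−0.11552·24) = 10.625 mg/L
Dose 5 (405 mg at t=48 h): 405·exp(−0.11552·12) = 101.250 mg/L
C(60) = 0.161 + 1.797 + 7.656 + 10.625 + 101.250 = 121.489 mg/L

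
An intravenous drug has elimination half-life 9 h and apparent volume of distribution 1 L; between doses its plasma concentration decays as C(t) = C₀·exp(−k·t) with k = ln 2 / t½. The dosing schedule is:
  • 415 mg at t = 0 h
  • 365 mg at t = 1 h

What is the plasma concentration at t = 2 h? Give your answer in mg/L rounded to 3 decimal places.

693.701 mg/L

k = ln 2 / 9 = 0.07702 per h
Dose 1 (415 mg at t=0 h): 415·exp(−0.07702·2) = 355.756 mg/L
Dose 2 (365 mg at t=1 h): 365·exp(−0.07702·1) = 337.944 mg/L
C(2) = 355.756 + 337.944 = 693.701 mg/L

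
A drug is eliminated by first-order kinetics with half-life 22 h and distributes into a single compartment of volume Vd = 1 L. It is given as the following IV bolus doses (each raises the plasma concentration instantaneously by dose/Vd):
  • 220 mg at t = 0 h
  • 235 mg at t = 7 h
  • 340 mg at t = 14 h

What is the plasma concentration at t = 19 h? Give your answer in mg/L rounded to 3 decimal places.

k = ln 2 / 22 = 0.03151 per h
Dose 1 (220 mg at t=0 h): 220·exp(−0.03151·19) = 120.904 mg/L
Dose 2 (235 mg at t=7 h): 235·exp(−0.03151·12) = 161.016 mg/L
Dose 3 (340 mg at t=14 h): 340·exp(−0.03151·5) = 290.444 mg/L
C(19) = 120.904 + 161.016 + 290.444 = 572.365 mg/L

572.365 mg/L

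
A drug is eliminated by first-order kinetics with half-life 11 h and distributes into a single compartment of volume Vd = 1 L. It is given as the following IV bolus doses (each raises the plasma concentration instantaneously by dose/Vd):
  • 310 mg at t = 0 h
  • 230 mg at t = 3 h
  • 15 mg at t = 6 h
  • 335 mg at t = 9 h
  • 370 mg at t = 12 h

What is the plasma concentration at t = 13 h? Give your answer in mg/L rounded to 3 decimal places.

876.544 mg/L

k = ln 2 / 11 = 0.06301 per h
Dose 1 (310 mg at t=0 h): 310·exp(−0.06301·13) = 136.647 mg/L
Dose 2 (230 mg at t=3 h): 230·exp(−0.06301·10) = 122.480 mg/L
Dose 3 (15 mg at t=6 h): 15·exp(−0.06301·7) = 9.650 mg/L
Dose 4 (335 mg at t=9 h): 335·exp(−0.06301·4) = 260.363 mg/L
Dose 5 (370 mg at t=12 h): 370·exp(−0.06301·1) = 347.404 mg/L
C(13) = 136.647 + 122.480 + 9.650 + 260.363 + 347.404 = 876.544 mg/L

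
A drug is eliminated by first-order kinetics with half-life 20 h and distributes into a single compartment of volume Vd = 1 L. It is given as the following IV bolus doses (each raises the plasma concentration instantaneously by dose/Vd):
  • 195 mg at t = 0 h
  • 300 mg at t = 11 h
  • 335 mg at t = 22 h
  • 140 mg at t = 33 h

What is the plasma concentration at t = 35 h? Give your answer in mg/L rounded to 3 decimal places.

k = ln 2 / 20 = 0.03466 per h
Dose 1 (195 mg at t=0 h): 195·exp(−0.03466·35) = 57.974 mg/L
Dose 2 (300 mg at t=11 h): 300·exp(−0.03466·24) = 130.583 mg/L
Dose 3 (335 mg at t=22 h): 335·exp(−0.03466·13) = 213.489 mg/L
Dose 4 (140 mg at t=33 h): 140·exp(−0.03466·2) = 130.625 mg/L
C(35) = 57.974 + 130.583 + 213.489 + 130.625 = 532.670 mg/L

532.670 mg/L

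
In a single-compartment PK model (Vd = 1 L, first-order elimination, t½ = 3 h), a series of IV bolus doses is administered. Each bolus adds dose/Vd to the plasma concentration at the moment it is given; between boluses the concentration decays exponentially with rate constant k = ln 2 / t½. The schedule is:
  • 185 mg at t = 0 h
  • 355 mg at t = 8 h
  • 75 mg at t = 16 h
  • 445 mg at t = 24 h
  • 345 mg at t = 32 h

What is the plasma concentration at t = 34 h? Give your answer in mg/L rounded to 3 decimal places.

263.603 mg/L

k = ln 2 / 3 = 0.23105 per h
Dose 1 (185 mg at t=0 h): 185·exp(−0.23105·34) = 0.072 mg/L
Dose 2 (355 mg at t=8 h): 355·exp(−0.23105·26) = 0.874 mg/L
Dose 3 (75 mg at t=16 h): 75·exp(−0.23105·18) = 1.172 mg/L
Dose 4 (445 mg at t=24 h): 445·exp(−0.23105·10) = 44.150 mg/L
Dose 5 (345 mg at t=32 h): 345·exp(−0.23105·2) = 217.336 mg/L
C(34) = 0.072 + 0.874 + 1.172 + 44.150 + 217.336 = 263.603 mg/L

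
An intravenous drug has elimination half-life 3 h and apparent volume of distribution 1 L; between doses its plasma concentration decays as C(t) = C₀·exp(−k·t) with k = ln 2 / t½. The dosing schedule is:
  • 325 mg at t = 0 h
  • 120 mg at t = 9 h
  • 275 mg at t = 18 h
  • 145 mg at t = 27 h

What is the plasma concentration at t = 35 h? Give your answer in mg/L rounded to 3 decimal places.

28.645 mg/L

k = ln 2 / 3 = 0.23105 per h
Dose 1 (325 mg at t=0 h): 325·exp(−0.23105·35) = 0.100 mg/L
Dose 2 (120 mg at t=9 h): 120·exp(−0.23105·26) = 0.295 mg/L
Dose 3 (275 mg at t=18 h): 275·exp(−0.23105·17) = 5.414 mg/L
Dose 4 (145 mg at t=27 h): 145·exp(−0.23105·8) = 22.836 mg/L
C(35) = 0.100 + 0.295 + 5.414 + 22.836 = 28.645 mg/L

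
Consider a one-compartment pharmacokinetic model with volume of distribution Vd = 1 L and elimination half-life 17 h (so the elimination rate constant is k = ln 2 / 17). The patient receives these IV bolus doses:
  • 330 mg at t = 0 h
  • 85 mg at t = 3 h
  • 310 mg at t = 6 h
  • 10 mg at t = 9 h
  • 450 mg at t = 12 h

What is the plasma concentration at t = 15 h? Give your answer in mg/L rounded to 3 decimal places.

k = ln 2 / 17 = 0.04077 per h
Dose 1 (330 mg at t=0 h): 330·exp(−0.04077·15) = 179.019 mg/L
Dose 2 (85 mg at t=3 h): 85·exp(−0.04077·12) = 52.111 mg/L
Dose 3 (310 mg at t=6 h): 310·exp(−0.04077·9) = 214.780 mg/L
Dose 4 (10 mg at t=9 h): 10·exp(−0.04077·6) = 7.830 mg/L
Dose 5 (450 mg at t=12 h): 450·exp(−0.04077·3) = 398.189 mg/L
C(15) = 179.019 + 52.111 + 214.780 + 7.830 + 398.189 = 851.928 mg/L

851.928 mg/L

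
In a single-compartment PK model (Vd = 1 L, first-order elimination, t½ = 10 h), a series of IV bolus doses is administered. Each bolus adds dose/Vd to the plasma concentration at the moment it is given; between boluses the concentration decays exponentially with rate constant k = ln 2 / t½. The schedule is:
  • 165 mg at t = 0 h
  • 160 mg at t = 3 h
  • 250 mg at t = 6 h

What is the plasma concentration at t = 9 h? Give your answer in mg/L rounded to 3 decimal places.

k = ln 2 / 10 = 0.06931 per h
Dose 1 (165 mg at t=0 h): 165·exp(−0.06931·9) = 88.421 mg/L
Dose 2 (160 mg at t=3 h): 160·exp(−0.06931·6) = 105.561 mg/L
Dose 3 (250 mg at t=6 h): 250·exp(−0.06931·3) = 203.063 mg/L
C(9) = 88.421 + 105.561 + 203.063 = 397.045 mg/L

397.045 mg/L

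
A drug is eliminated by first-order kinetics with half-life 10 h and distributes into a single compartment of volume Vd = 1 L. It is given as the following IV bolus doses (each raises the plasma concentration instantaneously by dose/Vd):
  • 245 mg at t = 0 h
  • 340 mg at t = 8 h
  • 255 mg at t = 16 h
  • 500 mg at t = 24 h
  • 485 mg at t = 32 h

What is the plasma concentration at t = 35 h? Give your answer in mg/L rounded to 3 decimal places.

k = ln 2 / 10 = 0.06931 per h
Dose 1 (245 mg at t=0 h): 245·exp(−0.06931·35) = 21.655 mg/L
Dose 2 (340 mg at t=8 h): 340·exp(−0.06931·27) = 52.324 mg/L
Dose 3 (255 mg at t=16 h): 255·exp(−0.06931·19) = 68.326 mg/L
Dose 4 (500 mg at t=24 h): 500·exp(−0.06931·11) = 233.258 mg/L
Dose 5 (485 mg at t=32 h): 485·exp(−0.06931·3) = 393.942 mg/L
C(35) = 21.655 + 52.324 + 68.326 + 233.258 + 393.942 = 769.505 mg/L

769.505 mg/L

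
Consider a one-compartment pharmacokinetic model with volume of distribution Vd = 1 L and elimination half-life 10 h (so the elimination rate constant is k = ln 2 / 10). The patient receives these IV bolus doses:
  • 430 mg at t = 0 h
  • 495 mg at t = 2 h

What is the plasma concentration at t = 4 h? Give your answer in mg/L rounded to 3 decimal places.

k = ln 2 / 10 = 0.06931 per h
Dose 1 (430 mg at t=0 h): 430·exp(−0.06931·4) = 325.879 mg/L
Dose 2 (495 mg at t=2 h): 495·exp(−0.06931·2) = 430.923 mg/L
C(4) = 325.879 + 430.923 = 756.802 mg/L

756.802 mg/L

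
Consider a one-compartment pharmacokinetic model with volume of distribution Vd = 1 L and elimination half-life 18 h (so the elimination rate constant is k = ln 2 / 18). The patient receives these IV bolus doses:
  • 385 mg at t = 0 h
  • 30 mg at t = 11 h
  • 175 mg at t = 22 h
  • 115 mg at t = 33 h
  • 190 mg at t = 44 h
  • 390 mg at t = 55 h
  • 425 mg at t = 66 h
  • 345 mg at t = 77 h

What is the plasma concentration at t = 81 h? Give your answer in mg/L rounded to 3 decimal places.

778.472 mg/L

k = ln 2 / 18 = 0.03851 per h
Dose 1 (385 mg at t=0 h): 385·exp(−0.03851·81) = 17.015 mg/L
Dose 2 (30 mg at t=11 h): 30·exp(−0.03851·70) = 2.025 mg/L
Dose 3 (175 mg at t=22 h): 175·exp(−0.03851·59) = 18.044 mg/L
Dose 4 (115 mg at t=33 h): 115·exp(−0.03851·48) = 18.111 mg/L
Dose 5 (190 mg at t=44 h): 190·exp(−0.03851·37) = 45.706 mg/L
Dose 6 (390 mg at t=55 h): 390·exp(−0.03851·26) = 143.299 mg/L
Dose 7 (425 mg at t=66 h): 425·exp(−0.03851·15) = 238.523 mg/L
Dose 8 (345 mg at t=77 h): 345·exp(−0.03851·4) = 295.749 mg/L
C(81) = 17.015 + 2.025 + 18.044 + 18.111 + 45.706 + 143.299 + 238.523 + 295.749 = 778.472 mg/L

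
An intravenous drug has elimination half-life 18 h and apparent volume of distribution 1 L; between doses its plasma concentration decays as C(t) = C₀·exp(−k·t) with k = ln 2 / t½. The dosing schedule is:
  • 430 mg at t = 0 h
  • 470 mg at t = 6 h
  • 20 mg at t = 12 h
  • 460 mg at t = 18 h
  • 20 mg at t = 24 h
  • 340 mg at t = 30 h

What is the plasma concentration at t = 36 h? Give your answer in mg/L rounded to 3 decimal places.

k = ln 2 / 18 = 0.03851 per h
Dose 1 (430 mg at t=0 h): 430·exp(−0.03851·36) = 107.500 mg/L
Dose 2 (470 mg at t=6 h): 470·exp(−0.03851·30) = 148.041 mg/L
Dose 3 (20 mg at t=12 h): 20·exp(−0.03851·24) = 7.937 mg/L
Dose 4 (460 mg at t=18 h): 460·exp(−0.03851·18) = 230.000 mg/L
Dose 5 (20 mg at t=24 h): 20·exp(−0.03851·12) = 12.599 mg/L
Dose 6 (340 mg at t=30 h): 340·exp(−0.03851·6) = 269.858 mg/L
C(36) = 107.500 + 148.041 + 7.937 + 230.000 + 12.599 + 269.858 = 775.935 mg/L

775.935 mg/L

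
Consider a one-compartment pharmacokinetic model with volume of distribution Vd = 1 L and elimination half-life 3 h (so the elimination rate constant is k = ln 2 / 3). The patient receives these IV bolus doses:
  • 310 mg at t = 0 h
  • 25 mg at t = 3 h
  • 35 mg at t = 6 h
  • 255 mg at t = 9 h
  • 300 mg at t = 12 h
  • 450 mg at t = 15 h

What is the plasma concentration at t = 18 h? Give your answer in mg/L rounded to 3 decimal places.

k = ln 2 / 3 = 0.23105 per h
Dose 1 (310 mg at t=0 h): 310·exp(−0.23105·18) = 4.844 mg/L
Dose 2 (25 mg at t=3 h): 25·exp(−0.23105·15) = 0.781 mg/L
Dose 3 (35 mg at t=6 h): 35·exp(−0.23105·12) = 2.188 mg/L
Dose 4 (255 mg at t=9 h): 255·exp(−0.23105·9) = 31.875 mg/L
Dose 5 (300 mg at t=12 h): 300·exp(−0.23105·6) = 75.000 mg/L
Dose 6 (450 mg at t=15 h): 450·exp(−0.23105·3) = 225.000 mg/L
C(18) = 4.844 + 0.781 + 2.188 + 31.875 + 75.000 + 225.000 = 339.688 mg/L

339.688 mg/L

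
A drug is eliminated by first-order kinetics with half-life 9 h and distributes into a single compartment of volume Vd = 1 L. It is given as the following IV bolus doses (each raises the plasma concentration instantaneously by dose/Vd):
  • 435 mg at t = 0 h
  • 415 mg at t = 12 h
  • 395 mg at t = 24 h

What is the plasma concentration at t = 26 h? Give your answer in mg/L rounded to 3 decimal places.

k = ln 2 / 9 = 0.07702 per h
Dose 1 (435 mg at t=0 h): 435·exp(−0.07702·26) = 58.728 mg/L
Dose 2 (415 mg at t=12 h): 415·exp(−0.07702·14) = 141.182 mg/L
Dose 3 (395 mg at t=24 h): 395·exp(−0.07702·2) = 338.611 mg/L
C(26) = 58.728 + 141.182 + 338.611 = 538.522 mg/L

538.522 mg/L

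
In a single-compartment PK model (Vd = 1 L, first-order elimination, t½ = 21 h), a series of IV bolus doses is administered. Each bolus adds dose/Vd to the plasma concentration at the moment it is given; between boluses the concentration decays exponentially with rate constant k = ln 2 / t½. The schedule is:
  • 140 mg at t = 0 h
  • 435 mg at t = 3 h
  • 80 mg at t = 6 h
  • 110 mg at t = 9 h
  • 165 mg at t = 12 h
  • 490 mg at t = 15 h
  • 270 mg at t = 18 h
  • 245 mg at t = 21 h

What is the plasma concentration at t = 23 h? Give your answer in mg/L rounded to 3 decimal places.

k = ln 2 / 21 = 0.03301 per h
Dose 1 (140 mg at t=0 h): 140·exp(−0.03301·23) = 65.528 mg/L
Dose 2 (435 mg at t=3 h): 435·exp(−0.03301·20) = 224.799 mg/L
Dose 3 (80 mg at t=6 h): 80·exp(−0.03301·17) = 45.646 mg/L
Dose 4 (110 mg at t=9 h): 110·exp(−0.03301·14) = 69.296 mg/L
Dose 5 (165 mg at t=12 h): 165·exp(−0.03301·11) = 114.763 mg/L
Dose 6 (490 mg at t=15 h): 490·exp(−0.03301·8) = 376.286 mg/L
Dose 7 (270 mg at t=18 h): 270·exp(−0.03301·5) = 228.923 mg/L
Dose 8 (245 mg at t=21 h): 245·exp(−0.03301·2) = 229.349 mg/L
C(23) = 65.528 + 224.799 + 45.646 + 69.296 + 114.763 + 376.286 + 228.923 + 229.349 = 1354.589 mg/L

1354.589 mg/L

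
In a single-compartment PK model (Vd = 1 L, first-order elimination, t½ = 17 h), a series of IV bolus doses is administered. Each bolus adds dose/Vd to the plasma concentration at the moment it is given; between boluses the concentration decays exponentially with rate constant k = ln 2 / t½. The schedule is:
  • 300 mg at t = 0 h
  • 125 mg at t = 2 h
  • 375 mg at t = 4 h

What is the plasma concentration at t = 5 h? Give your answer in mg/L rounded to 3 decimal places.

715.297 mg/L

k = ln 2 / 17 = 0.04077 per h
Dose 1 (300 mg at t=0 h): 300·exp(−0.04077·5) = 244.671 mg/L
Dose 2 (125 mg at t=2 h): 125·exp(−0.04077·3) = 110.608 mg/L
Dose 3 (375 mg at t=4 h): 375·exp(−0.04077·1) = 360.018 mg/L
C(5) = 244.671 + 110.608 + 360.018 = 715.297 mg/L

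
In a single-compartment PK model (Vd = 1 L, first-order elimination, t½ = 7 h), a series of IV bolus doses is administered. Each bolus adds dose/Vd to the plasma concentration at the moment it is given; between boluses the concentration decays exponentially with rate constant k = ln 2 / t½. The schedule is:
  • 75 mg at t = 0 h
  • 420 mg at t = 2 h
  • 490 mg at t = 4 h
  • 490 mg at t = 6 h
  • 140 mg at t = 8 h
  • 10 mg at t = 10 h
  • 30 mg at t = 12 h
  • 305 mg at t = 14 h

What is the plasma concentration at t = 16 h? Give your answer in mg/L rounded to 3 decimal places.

791.057 mg/L

k = ln 2 / 7 = 0.09902 per h
Dose 1 (75 mg at t=0 h): 75·exp(−0.09902·16) = 15.381 mg/L
Dose 2 (420 mg at t=2 h): 420·exp(−0.09902·14) = 105.000 mg/L
Dose 3 (490 mg at t=4 h): 490·exp(−0.09902·12) = 149.329 mg/L
Dose 4 (490 mg at t=6 h): 490·exp(−0.09902·10) = 182.034 mg/L
Dose 5 (140 mg at t=8 h): 140·exp(−0.09902·8) = 63.401 mg/L
Dose 6 (10 mg at t=10 h): 10·exp(−0.09902·6) = 5.520 mg/L
Dose 7 (30 mg at t=12 h): 30·exp(−0.09902·4) = 20.189 mg/L
Dose 8 (305 mg at t=14 h): 305·exp(−0.09902·2) = 250.202 mg/L
C(16) = 15.381 + 105.000 + 149.329 + 182.034 + 63.401 + 5.520 + 20.189 + 250.202 = 791.057 mg/L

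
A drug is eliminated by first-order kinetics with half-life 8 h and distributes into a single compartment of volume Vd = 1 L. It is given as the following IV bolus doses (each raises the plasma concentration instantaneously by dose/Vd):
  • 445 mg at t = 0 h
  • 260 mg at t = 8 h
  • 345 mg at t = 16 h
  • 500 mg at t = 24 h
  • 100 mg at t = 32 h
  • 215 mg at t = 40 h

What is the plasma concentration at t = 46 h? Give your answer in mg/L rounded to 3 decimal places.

275.469 mg/L

k = ln 2 / 8 = 0.08664 per h
Dose 1 (445 mg at t=0 h): 445·exp(−0.08664·46) = 8.269 mg/L
Dose 2 (260 mg at t=8 h): 260·exp(−0.08664·38) = 9.662 mg/L
Dose 3 (345 mg at t=16 h): 345·exp(−0.08664·30) = 25.642 mg/L
Dose 4 (500 mg at t=24 h): 500·exp(−0.08664·22) = 74.325 mg/L
Dose 5 (100 mg at t=32 h): 100·exp(−0.08664·14) = 29.730 mg/L
Dose 6 (215 mg at t=40 h): 215·exp(−0.08664·6) = 127.840 mg/L
C(46) = 8.269 + 9.662 + 25.642 + 74.325 + 29.730 + 127.840 = 275.469 mg/L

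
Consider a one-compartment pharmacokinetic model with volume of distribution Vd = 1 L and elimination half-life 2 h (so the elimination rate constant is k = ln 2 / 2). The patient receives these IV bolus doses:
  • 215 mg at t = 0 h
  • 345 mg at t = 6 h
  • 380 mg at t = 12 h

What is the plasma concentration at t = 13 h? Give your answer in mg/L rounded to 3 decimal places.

k = ln 2 / 2 = 0.34657 per h
Dose 1 (215 mg at t=0 h): 215·exp(−0.34657·13) = 2.375 mg/L
Dose 2 (345 mg at t=6 h): 345·exp(−0.34657·7) = 30.494 mg/L
Dose 3 (380 mg at t=12 h): 380·exp(−0.34657·1) = 268.701 mg/L
C(13) = 2.375 + 30.494 + 268.701 = 301.570 mg/L

301.570 mg/L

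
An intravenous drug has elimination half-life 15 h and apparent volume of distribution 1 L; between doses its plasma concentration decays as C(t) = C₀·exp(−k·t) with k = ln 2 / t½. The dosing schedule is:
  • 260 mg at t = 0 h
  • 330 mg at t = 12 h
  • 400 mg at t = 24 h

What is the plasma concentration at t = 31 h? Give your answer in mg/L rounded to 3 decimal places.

488.673 mg/L

k = ln 2 / 15 = 0.04621 per h
Dose 1 (260 mg at t=0 h): 260·exp(−0.04621·31) = 62.065 mg/L
Dose 2 (330 mg at t=12 h): 330·exp(−0.04621·19) = 137.154 mg/L
Dose 3 (400 mg at t=24 h): 400·exp(−0.04621·7) = 289.454 mg/L
C(31) = 62.065 + 137.154 + 289.454 = 488.673 mg/L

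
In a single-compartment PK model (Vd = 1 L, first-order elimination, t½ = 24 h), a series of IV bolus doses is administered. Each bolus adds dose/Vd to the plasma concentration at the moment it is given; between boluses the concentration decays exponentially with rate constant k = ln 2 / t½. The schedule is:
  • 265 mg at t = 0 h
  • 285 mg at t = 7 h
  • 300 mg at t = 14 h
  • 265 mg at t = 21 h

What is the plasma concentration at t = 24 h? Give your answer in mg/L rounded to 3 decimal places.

k = ln 2 / 24 = 0.02888 per h
Dose 1 (265 mg at t=0 h): 265·exp(−0.02888·24) = 132.500 mg/L
Dose 2 (285 mg at t=7 h): 285·exp(−0.02888·17) = 174.428 mg/L
Dose 3 (300 mg at t=14 h): 300·exp(−0.02888·10) = 224.746 mg/L
Dose 4 (265 mg at t=21 h): 265·exp(−0.02888·3) = 243.006 mg/L
C(24) = 132.500 + 174.428 + 224.746 + 243.006 = 774.680 mg/L

774.680 mg/L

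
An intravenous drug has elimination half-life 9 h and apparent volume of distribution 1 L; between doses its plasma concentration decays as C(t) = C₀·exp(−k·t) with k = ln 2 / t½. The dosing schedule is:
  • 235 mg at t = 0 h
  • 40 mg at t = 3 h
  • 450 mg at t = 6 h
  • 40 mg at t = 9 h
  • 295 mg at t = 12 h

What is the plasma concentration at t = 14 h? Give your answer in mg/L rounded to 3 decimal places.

k = ln 2 / 9 = 0.07702 per h
Dose 1 (235 mg at t=0 h): 235·exp(−0.07702·14) = 79.946 mg/L
Dose 2 (40 mg at t=3 h): 40·exp(−0.07702·11) = 17.145 mg/L
Dose 3 (450 mg at t=6 h): 450·exp(−0.07702·8) = 243.013 mg/L
Dose 4 (40 mg at t=9 h): 40·exp(−0.07702·5) = 27.216 mg/L
Dose 5 (295 mg at t=12 h): 295·exp(−0.07702·2) = 252.887 mg/L
C(14) = 79.946 + 17.145 + 243.013 + 27.216 + 252.887 = 620.208 mg/L

620.208 mg/L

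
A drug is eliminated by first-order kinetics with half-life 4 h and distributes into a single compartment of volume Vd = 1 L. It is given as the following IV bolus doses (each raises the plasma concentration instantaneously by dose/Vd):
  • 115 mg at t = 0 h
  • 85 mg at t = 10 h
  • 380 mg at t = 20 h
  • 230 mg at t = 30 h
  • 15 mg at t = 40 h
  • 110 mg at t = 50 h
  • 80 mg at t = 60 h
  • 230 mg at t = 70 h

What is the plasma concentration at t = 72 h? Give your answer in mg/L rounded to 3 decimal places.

175.331 mg/L

k = ln 2 / 4 = 0.17329 per h
Dose 1 (115 mg at t=0 h): 115·exp(−0.17329·72) = 0.000 mg/L
Dose 2 (85 mg at t=10 h): 85·exp(−0.17329·62) = 0.002 mg/L
Dose 3 (380 mg at t=20 h): 380·exp(−0.17329·52) = 0.046 mg/L
Dose 4 (230 mg at t=30 h): 230·exp(−0.17329·42) = 0.159 mg/L
Dose 5 (15 mg at t=40 h): 15·exp(−0.17329·32) = 0.059 mg/L
Dose 6 (110 mg at t=50 h): 110·exp(−0.17329·22) = 2.431 mg/L
Dose 7 (80 mg at t=60 h): 80·exp(−0.17329·12) = 10.000 mg/L
Dose 8 (230 mg at t=70 h): 230·exp(−0.17329·2) = 162.635 mg/L
C(72) = 0.000 + 0.002 + 0.046 + 0.159 + 0.059 + 2.431 + 10.000 + 162.635 = 175.331 mg/L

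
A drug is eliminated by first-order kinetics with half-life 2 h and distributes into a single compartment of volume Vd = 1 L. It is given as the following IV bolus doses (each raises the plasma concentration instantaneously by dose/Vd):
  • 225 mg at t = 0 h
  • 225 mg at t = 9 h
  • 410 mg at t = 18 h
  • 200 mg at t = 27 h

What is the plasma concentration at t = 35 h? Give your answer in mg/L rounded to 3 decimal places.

13.661 mg/L

k = ln 2 / 2 = 0.34657 per h
Dose 1 (225 mg at t=0 h): 225·exp(−0.34657·35) = 0.001 mg/L
Dose 2 (225 mg at t=9 h): 225·exp(−0.34657·26) = 0.027 mg/L
Dose 3 (410 mg at t=18 h): 410·exp(−0.34657·17) = 1.132 mg/L
Dose 4 (200 mg at t=27 h): 200·exp(−0.34657·8) = 12.500 mg/L
C(35) = 0.001 + 0.027 + 1.132 + 12.500 = 13.661 mg/L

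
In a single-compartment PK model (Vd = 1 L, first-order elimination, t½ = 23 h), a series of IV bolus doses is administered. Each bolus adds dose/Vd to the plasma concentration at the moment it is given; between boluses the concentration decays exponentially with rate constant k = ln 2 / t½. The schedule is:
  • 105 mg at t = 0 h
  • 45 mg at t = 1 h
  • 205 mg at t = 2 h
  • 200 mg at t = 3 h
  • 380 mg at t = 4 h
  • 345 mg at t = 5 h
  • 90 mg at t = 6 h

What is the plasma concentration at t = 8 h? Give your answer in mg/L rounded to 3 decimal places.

k = ln 2 / 23 = 0.03014 per h
Dose 1 (105 mg at t=0 h): 105·exp(−0.03014·8) = 82.506 mg/L
Dose 2 (45 mg at t=1 h): 45·exp(−0.03014·7) = 36.441 mg/L
Dose 3 (205 mg at t=2 h): 205·exp(−0.03014·6) = 171.090 mg/L
Dose 4 (200 mg at t=3 h): 200·exp(−0.03014·5) = 172.024 mg/L
Dose 5 (380 mg at t=4 h): 380·exp(−0.03014·4) = 336.845 mg/L
Dose 6 (345 mg at t=5 h): 345·exp(−0.03014·3) = 315.177 mg/L
Dose 7 (90 mg at t=6 h): 90·exp(−0.03014·2) = 84.736 mg/L
C(8) = 82.506 + 36.441 + 171.090 + 172.024 + 336.845 + 315.177 + 84.736 = 1198.818 mg/L

1198.818 mg/L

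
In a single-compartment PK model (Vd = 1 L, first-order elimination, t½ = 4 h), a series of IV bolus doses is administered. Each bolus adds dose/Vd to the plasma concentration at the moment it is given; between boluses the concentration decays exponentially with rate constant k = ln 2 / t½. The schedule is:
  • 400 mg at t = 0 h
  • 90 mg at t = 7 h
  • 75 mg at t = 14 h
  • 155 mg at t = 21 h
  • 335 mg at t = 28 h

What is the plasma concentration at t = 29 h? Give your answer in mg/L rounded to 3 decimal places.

k = ln 2 / 4 = 0.17329 per h
Dose 1 (400 mg at t=0 h): 400·exp(−0.17329·29) = 2.628 mg/L
Dose 2 (90 mg at t=7 h): 90·exp(−0.17329·22) = 1.989 mg/L
Dose 3 (75 mg at t=14 h): 75·exp(−0.17329·15) = 5.574 mg/L
Dose 4 (155 mg at t=21 h): 155·exp(−0.17329·8) = 38.750 mg/L
Dose 5 (335 mg at t=28 h): 335·exp(−0.17329·1) = 281.700 mg/L
C(29) = 2.628 + 1.989 + 5.574 + 38.750 + 281.700 = 330.641 mg/L

330.641 mg/L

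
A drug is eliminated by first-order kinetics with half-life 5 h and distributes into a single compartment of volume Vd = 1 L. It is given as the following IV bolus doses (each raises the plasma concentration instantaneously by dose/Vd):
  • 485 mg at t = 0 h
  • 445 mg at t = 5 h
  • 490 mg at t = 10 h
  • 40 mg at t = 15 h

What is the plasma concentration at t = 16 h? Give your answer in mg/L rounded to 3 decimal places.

k = ln 2 / 5 = 0.13863 per h
Dose 1 (485 mg at t=0 h): 485·exp(−0.13863·16) = 52.777 mg/L
Dose 2 (445 mg at t=5 h): 445·exp(−0.13863·11) = 96.849 mg/L
Dose 3 (490 mg at t=10 h): 490·exp(−0.13863·6) = 213.285 mg/L
Dose 4 (40 mg at t=15 h): 40·exp(−0.13863·1) = 34.822 mg/L
C(16) = 52.777 + 96.849 + 213.285 + 34.822 = 397.733 mg/L

397.733 mg/L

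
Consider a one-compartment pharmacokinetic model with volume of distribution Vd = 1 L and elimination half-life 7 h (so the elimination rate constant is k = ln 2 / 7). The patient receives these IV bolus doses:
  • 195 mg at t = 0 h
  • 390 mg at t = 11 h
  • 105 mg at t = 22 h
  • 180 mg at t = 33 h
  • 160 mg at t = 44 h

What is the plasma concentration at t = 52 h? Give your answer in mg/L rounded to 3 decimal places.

113.129 mg/L

k = ln 2 / 7 = 0.09902 per h
Dose 1 (195 mg at t=0 h): 195·exp(−0.09902·52) = 1.132 mg/L
Dose 2 (390 mg at t=11 h): 390·exp(−0.09902·41) = 6.728 mg/L
Dose 3 (105 mg at t=22 h): 105·exp(−0.09902·30) = 5.383 mg/L
Dose 4 (180 mg at t=33 h): 180·exp(−0.09902·19) = 27.428 mg/L
Dose 5 (160 mg at t=44 h): 160·exp(−0.09902·8) = 72.458 mg/L
C(52) = 1.132 + 6.728 + 5.383 + 27.428 + 72.458 = 113.129 mg/L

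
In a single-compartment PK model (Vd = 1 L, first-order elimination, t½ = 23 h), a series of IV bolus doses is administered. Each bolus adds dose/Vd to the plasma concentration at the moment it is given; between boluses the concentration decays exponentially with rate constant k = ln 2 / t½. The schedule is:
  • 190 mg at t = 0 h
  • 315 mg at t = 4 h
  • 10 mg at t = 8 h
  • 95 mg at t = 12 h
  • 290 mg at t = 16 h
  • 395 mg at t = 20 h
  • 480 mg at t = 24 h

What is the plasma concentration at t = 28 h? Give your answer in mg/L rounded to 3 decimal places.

1236.526 mg/L

k = ln 2 / 23 = 0.03014 per h
Dose 1 (190 mg at t=0 h): 190·exp(−0.03014·28) = 81.711 mg/L
Dose 2 (315 mg at t=4 h): 315·exp(−0.03014·24) = 152.824 mg/L
Dose 3 (10 mg at t=8 h): 10·exp(−0.03014·20) = 5.473 mg/L
Dose 4 (95 mg at t=12 h): 95·exp(−0.03014·16) = 58.656 mg/L
Dose 5 (290 mg at t=16 h): 290·exp(−0.03014·12) = 201.994 mg/L
Dose 6 (395 mg at t=20 h): 395·exp(−0.03014·8) = 310.378 mg/L
Dose 7 (480 mg at t=24 h): 480·exp(−0.03014·4) = 425.489 mg/L
C(28) = 81.711 + 152.824 + 5.473 + 58.656 + 201.994 + 310.378 + 425.489 = 1236.526 mg/L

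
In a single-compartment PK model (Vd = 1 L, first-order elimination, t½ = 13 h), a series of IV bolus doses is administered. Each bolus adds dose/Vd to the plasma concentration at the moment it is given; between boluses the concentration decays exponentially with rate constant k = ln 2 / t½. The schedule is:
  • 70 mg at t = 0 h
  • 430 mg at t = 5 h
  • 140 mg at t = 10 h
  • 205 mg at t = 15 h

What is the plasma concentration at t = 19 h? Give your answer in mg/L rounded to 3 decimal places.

k = ln 2 / 13 = 0.05332 per h
Dose 1 (70 mg at t=0 h): 70·exp(−0.05332·19) = 25.417 mg/L
Dose 2 (430 mg at t=5 h): 430·exp(−0.05332·14) = 203.837 mg/L
Dose 3 (140 mg at t=10 h): 140·exp(−0.05332·9) = 86.641 mg/L
Dose 4 (205 mg at t=15 h): 205·exp(−0.05332·4) = 165.626 mg/L
C(19) = 25.417 + 203.837 + 86.641 + 165.626 = 481.521 mg/L

481.521 mg/L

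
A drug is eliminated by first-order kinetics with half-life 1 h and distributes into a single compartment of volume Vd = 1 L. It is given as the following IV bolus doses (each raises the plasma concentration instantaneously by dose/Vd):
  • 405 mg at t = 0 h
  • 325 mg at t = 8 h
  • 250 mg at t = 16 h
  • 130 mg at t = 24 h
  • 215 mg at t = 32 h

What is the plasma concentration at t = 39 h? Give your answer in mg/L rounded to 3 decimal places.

k = ln 2 / 1 = 0.69315 per h
Dose 1 (405 mg at t=0 h): 405·exp(−0.69315·39) = 0.000 mg/L
Dose 2 (325 mg at t=8 h): 325·exp(−0.69315·31) = 0.000 mg/L
Dose 3 (250 mg at t=16 h): 250·exp(−0.69315·23) = 0.000 mg/L
Dose 4 (130 mg at t=24 h): 130·exp(−0.69315·15) = 0.004 mg/L
Dose 5 (215 mg at t=32 h): 215·exp(−0.69315·7) = 1.680 mg/L
C(39) = 0.000 + 0.000 + 0.000 + 0.004 + 1.680 = 1.684 mg/L

1.684 mg/L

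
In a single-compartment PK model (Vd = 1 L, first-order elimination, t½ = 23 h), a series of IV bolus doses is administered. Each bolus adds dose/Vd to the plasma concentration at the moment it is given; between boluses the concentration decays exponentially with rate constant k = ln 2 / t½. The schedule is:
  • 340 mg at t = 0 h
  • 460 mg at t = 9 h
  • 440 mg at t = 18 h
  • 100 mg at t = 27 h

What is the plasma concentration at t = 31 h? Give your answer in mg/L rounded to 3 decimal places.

k = ln 2 / 23 = 0.03014 per h
Dose 1 (340 mg at t=0 h): 340·exp(−0.03014·31) = 133.580 mg/L
Dose 2 (460 mg at t=9 h): 460·exp(−0.03014·22) = 237.037 mg/L
Dose 3 (440 mg at t=18 h): 440·exp(−0.03014·13) = 297.376 mg/L
Dose 4 (100 mg at t=27 h): 100·exp(−0.03014·4) = 88.644 mg/L
C(31) = 133.580 + 237.037 + 297.376 + 88.644 = 756.636 mg/L

756.636 mg/L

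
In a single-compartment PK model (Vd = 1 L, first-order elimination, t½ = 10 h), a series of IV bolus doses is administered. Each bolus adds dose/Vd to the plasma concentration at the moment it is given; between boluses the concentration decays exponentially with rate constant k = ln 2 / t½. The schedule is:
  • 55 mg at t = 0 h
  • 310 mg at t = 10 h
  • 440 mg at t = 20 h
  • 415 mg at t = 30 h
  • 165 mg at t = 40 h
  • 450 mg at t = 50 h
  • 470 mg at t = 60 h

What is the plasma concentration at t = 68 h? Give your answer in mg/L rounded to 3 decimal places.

k = ln 2 / 10 = 0.06931 per h
Dose 1 (55 mg at t=0 h): 55·exp(−0.06931·68) = 0.494 mg/L
Dose 2 (310 mg at t=10 h): 310·exp(−0.06931·58) = 5.564 mg/L
Dose 3 (440 mg at t=20 h): 440·exp(−0.06931·48) = 15.795 mg/L
Dose 4 (415 mg at t=30 h): 415·exp(−0.06931·38) = 29.794 mg/L
Dose 5 (165 mg at t=40 h): 165·exp(−0.06931·28) = 23.692 mg/L
Dose 6 (450 mg at t=50 h): 450·exp(−0.06931·18) = 129.229 mg/L
Dose 7 (470 mg at t=60 h): 470·exp(−0.06931·8) = 269.944 mg/L
C(68) = 0.494 + 5.564 + 15.795 + 29.794 + 23.692 + 129.229 + 269.944 = 474.511 mg/L

474.511 mg/L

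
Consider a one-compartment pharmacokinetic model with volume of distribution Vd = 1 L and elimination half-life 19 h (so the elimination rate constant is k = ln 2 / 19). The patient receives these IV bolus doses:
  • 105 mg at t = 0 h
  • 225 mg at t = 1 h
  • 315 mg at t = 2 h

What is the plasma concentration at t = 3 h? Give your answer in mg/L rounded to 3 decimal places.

606.998 mg/L

k = ln 2 / 19 = 0.03648 per h
Dose 1 (105 mg at t=0 h): 105·exp(−0.03648·3) = 94.115 mg/L
Dose 2 (225 mg at t=1 h): 225·exp(−0.03648·2) = 209.168 mg/L
Dose 3 (315 mg at t=2 h): 315·exp(−0.03648·1) = 303.715 mg/L
C(3) = 94.115 + 209.168 + 303.715 = 606.998 mg/L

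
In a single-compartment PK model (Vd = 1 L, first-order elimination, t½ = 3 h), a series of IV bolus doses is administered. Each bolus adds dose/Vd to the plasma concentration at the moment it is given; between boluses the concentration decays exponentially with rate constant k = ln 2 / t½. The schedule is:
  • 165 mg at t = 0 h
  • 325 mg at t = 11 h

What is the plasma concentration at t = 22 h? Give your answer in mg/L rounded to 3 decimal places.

26.615 mg/L

k = ln 2 / 3 = 0.23105 per h
Dose 1 (165 mg at t=0 h): 165·exp(−0.23105·22) = 1.023 mg/L
Dose 2 (325 mg at t=11 h): 325·exp(−0.23105·11) = 25.592 mg/L
C(22) = 1.023 + 25.592 = 26.615 mg/L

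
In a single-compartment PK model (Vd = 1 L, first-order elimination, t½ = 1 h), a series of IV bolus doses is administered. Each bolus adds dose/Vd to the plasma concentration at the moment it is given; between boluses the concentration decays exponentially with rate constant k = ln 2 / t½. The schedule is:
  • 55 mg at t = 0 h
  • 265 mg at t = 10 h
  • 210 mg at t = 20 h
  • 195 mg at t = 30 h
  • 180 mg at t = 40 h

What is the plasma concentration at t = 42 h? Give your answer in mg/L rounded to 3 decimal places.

45.048 mg/L

k = ln 2 / 1 = 0.69315 per h
Dose 1 (55 mg at t=0 h): 55·exp(−0.69315·42) = 0.000 mg/L
Dose 2 (265 mg at t=10 h): 265·exp(−0.69315·32) = 0.000 mg/L
Dose 3 (210 mg at t=20 h): 210·exp(−0.69315·22) = 0.000 mg/L
Dose 4 (195 mg at t=30 h): 195·exp(−0.69315·12) = 0.048 mg/L
Dose 5 (180 mg at t=40 h): 180·exp(−0.69315·2) = 45.000 mg/L
C(42) = 0.000 + 0.000 + 0.000 + 0.048 + 45.000 = 45.048 mg/L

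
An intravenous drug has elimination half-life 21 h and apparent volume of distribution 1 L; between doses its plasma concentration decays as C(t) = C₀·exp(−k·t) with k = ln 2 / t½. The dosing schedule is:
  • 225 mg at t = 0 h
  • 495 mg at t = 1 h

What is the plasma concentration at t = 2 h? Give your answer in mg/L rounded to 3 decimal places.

k = ln 2 / 21 = 0.03301 per h
Dose 1 (225 mg at t=0 h): 225·exp(−0.03301·2) = 210.626 mg/L
Dose 2 (495 mg at t=1 h): 495·exp(−0.03301·1) = 478.928 mg/L
C(2) = 210.626 + 478.928 = 689.555 mg/L

689.555 mg/L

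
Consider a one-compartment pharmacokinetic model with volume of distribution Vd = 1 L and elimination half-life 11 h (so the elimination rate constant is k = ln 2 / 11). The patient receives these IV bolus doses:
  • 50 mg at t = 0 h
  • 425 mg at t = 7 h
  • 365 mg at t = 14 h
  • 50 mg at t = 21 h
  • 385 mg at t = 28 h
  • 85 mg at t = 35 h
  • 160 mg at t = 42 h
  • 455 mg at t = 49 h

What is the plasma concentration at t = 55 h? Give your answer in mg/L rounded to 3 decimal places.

k = ln 2 / 11 = 0.06301 per h
Dose 1 (50 mg at t=0 h): 50·exp(−0.06301·55) = 1.562 mg/L
Dose 2 (425 mg at t=7 h): 425·exp(−0.06301·48) = 20.644 mg/L
Dose 3 (365 mg at t=14 h): 365·exp(−0.06301·41) = 27.560 mg/L
Dose 4 (50 mg at t=21 h): 50·exp(−0.06301·34) = 5.868 mg/L
Dose 5 (385 mg at t=28 h): 385·exp(−0.06301·27) = 70.237 mg/L
Dose 6 (85 mg at t=35 h): 85·exp(−0.06301·20) = 24.104 mg/L
Dose 7 (160 mg at t=42 h): 160·exp(−0.06301·13) = 70.527 mg/L
Dose 8 (455 mg at t=49 h): 455·exp(−0.06301·6) = 311.755 mg/L
C(55) = 1.562 + 20.644 + 27.560 + 5.868 + 70.237 + 24.104 + 70.527 + 311.755 = 532.259 mg/L

532.259 mg/L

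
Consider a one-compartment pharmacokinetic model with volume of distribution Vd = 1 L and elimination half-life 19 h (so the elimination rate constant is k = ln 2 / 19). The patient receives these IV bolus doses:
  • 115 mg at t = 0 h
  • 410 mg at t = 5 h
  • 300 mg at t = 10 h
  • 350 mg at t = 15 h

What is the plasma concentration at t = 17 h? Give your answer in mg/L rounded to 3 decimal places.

k = ln 2 / 19 = 0.03648 per h
Dose 1 (115 mg at t=0 h): 115·exp(−0.03648·17) = 61.852 mg/L
Dose 2 (410 mg at t=5 h): 410·exp(−0.03648·12) = 264.643 mg/L
Dose 3 (300 mg at t=10 h): 300·exp(−0.03648·7) = 232.389 mg/L
Dose 4 (350 mg at t=15 h): 350·exp(−0.03648·2) = 325.372 mg/L
C(17) = 61.852 + 264.643 + 232.389 + 325.372 = 884.256 mg/L

884.256 mg/L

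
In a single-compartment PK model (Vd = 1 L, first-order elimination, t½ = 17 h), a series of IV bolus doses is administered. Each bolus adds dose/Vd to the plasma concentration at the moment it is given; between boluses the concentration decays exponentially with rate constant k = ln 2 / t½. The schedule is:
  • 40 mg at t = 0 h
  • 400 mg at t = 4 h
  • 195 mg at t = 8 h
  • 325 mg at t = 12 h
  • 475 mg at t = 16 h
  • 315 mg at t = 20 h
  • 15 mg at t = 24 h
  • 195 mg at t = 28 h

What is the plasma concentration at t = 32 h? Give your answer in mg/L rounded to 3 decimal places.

k = ln 2 / 17 = 0.04077 per h
Dose 1 (40 mg at t=0 h): 40·exp(−0.04077·32) = 10.850 mg/L
Dose 2 (400 mg at t=4 h): 400·exp(−0.04077·28) = 127.716 mg/L
Dose 3 (195 mg at t=8 h): 195·exp(−0.04077·24) = 73.291 mg/L
Dose 4 (325 mg at t=12 h): 325·exp(−0.04077·20) = 143.791 mg/L
Dose 5 (475 mg at t=16 h): 475·exp(−0.04077·16) = 247.384 mg/L
Dose 6 (315 mg at t=20 h): 315·exp(−0.04077·12) = 193.116 mg/L
Dose 7 (15 mg at t=24 h): 15·exp(−0.04077·8) = 10.825 mg/L
Dose 8 (195 mg at t=28 h): 195·exp(−0.04077·4) = 165.655 mg/L
C(32) = 10.850 + 127.716 + 73.291 + 143.791 + 247.384 + 193.116 + 10.825 + 165.655 = 972.627 mg/L

972.627 mg/L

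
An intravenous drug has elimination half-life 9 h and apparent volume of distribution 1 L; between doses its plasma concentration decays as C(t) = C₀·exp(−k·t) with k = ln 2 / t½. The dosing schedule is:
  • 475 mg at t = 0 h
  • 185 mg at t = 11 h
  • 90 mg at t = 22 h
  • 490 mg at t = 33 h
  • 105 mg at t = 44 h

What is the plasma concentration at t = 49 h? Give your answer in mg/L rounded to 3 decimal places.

k = ln 2 / 9 = 0.07702 per h
Dose 1 (475 mg at t=0 h): 475·exp(−0.07702·49) = 10.908 mg/L
Dose 2 (185 mg at t=11 h): 185·exp(−0.07702·38) = 9.912 mg/L
Dose 3 (90 mg at t=22 h): 90·exp(−0.07702·27) = 11.250 mg/L
Dose 4 (490 mg at t=33 h): 490·exp(−0.07702·16) = 142.900 mg/L
Dose 5 (105 mg at t=44 h): 105·exp(−0.07702·5) = 71.441 mg/L
C(49) = 10.908 + 9.912 + 11.250 + 142.900 + 71.441 = 246.411 mg/L

246.411 mg/L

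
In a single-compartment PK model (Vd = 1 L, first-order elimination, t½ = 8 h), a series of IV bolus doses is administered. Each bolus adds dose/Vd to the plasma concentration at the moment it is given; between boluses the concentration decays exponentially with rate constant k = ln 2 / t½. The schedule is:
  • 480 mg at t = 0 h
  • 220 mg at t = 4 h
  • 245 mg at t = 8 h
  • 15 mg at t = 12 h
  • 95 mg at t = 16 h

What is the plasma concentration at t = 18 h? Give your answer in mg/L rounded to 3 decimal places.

358.128 mg/L

k = ln 2 / 8 = 0.08664 per h
Dose 1 (480 mg at t=0 h): 480·exp(−0.08664·18) = 100.908 mg/L
Dose 2 (220 mg at t=4 h): 220·exp(−0.08664·14) = 65.406 mg/L
Dose 3 (245 mg at t=8 h): 245·exp(−0.08664·10) = 103.010 mg/L
Dose 4 (15 mg at t=12 h): 15·exp(−0.08664·6) = 8.919 mg/L
Dose 5 (95 mg at t=16 h): 95·exp(−0.08664·2) = 79.885 mg/L
C(18) = 100.908 + 65.406 + 103.010 + 8.919 + 79.885 = 358.128 mg/L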